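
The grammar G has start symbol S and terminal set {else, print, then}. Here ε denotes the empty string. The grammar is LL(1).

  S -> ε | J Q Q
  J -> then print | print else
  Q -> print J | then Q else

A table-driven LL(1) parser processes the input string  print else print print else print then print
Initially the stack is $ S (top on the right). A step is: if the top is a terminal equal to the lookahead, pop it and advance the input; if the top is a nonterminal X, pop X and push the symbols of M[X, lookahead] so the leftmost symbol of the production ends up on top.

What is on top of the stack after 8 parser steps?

step 1: stack=$ S  input=print else print print else print then print $  — expand S -> J Q Q
step 2: stack=$ Q Q J  input=print else print print else print then print $  — expand J -> print else
step 3: stack=$ Q Q else print  input=print else print print else print then print $  — match print
step 4: stack=$ Q Q else  input=else print print else print then print $  — match else
step 5: stack=$ Q Q  input=print print else print then print $  — expand Q -> print J
step 6: stack=$ Q J print  input=print print else print then print $  — match print
step 7: stack=$ Q J  input=print else print then print $  — expand J -> print else
step 8: stack=$ Q else print  input=print else print then print $  — match print
Stack after step 8: $ Q else (top = else).

else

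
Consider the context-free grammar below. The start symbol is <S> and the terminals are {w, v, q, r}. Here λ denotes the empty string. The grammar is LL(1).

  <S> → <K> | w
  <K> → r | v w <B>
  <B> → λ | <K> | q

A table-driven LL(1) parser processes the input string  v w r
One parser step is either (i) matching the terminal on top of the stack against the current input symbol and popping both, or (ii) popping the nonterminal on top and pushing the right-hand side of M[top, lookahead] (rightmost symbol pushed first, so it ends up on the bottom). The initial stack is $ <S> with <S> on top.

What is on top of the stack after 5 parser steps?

<K>

step 1: stack=$ <S>  input=v w r $  — expand <S> → <K>
step 2: stack=$ <K>  input=v w r $  — expand <K> → v w <B>
step 3: stack=$ <B> w v  input=v w r $  — match v
step 4: stack=$ <B> w  input=w r $  — match w
step 5: stack=$ <B>  input=r $  — expand <B> → <K>
Stack after step 5: $ <K> (top = <K>).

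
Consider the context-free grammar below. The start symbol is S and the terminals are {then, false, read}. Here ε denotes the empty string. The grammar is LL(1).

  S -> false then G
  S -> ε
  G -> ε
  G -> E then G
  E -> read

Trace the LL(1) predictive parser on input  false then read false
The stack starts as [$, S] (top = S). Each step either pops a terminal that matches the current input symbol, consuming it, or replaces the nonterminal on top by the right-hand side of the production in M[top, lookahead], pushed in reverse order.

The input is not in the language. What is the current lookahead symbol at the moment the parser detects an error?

     Stack           Input                    Action
  1  $ S             false then read false $  expand S -> false then G
  2  $ G then false  false then read false $  match false
  3  $ G then        then read false $        match then
  4  $ G             read false $             expand G -> E then G
  5  $ G then E      read false $             expand E -> read
  6  $ G then read   read false $             match read
  7  $ G then        false $                  error: top is terminal then but lookahead is false

false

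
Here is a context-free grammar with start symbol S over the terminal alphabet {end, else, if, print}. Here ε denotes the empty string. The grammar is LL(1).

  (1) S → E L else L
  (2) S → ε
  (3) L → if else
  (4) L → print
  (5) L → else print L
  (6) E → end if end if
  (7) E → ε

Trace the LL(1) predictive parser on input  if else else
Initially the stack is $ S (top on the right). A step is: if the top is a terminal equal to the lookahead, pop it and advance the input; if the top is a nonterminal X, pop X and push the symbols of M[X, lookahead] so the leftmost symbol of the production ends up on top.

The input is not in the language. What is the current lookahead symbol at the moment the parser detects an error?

     Stack             Input           Action
  1  $ S               if else else $  expand S → E L else L
  2  $ L else L E      if else else $  expand E → ε
  3  $ L else L        if else else $  expand L → if else
  4  $ L else else if  if else else $  match if
  5  $ L else else     else else $     match else
  6  $ L else          else $          match else
  7  $ L               $               error: M[L, $] is empty

$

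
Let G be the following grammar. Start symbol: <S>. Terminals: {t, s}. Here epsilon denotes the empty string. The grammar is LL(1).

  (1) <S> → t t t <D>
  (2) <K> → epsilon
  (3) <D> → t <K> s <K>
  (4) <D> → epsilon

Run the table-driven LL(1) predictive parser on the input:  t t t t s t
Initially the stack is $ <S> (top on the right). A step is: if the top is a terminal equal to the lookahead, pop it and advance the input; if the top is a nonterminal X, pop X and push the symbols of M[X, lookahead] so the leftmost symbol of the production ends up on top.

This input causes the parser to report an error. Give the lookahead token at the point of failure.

t

     Stack          Input          Action
  1  $ <S>          t t t t s t $  expand <S> → t t t <D>
  2  $ <D> t t t    t t t t s t $  match t
  3  $ <D> t t      t t t s t $    match t
  4  $ <D> t        t t s t $      match t
  5  $ <D>          t s t $        expand <D> → t <K> s <K>
  6  $ <K> s <K> t  t s t $        match t
  7  $ <K> s <K>    s t $          expand <K> → epsilon
  8  $ <K> s        s t $          match s
  9  $ <K>          t $            error: M[<K>, t] is empty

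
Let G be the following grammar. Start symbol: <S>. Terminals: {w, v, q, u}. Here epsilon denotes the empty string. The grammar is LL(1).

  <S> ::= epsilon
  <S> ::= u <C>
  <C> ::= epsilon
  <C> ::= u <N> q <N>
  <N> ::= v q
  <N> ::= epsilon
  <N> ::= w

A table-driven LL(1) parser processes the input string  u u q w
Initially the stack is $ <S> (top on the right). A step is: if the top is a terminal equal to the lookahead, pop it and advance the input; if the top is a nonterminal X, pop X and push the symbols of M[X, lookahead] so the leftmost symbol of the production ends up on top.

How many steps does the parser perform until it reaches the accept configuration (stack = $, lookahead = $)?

8

step 1: stack=$ <S>  input=u u q w $  — expand <S> ::= u <C>
step 2: stack=$ <C> u  input=u u q w $  — match u
step 3: stack=$ <C>  input=u q w $  — expand <C> ::= u <N> q <N>
step 4: stack=$ <N> q <N> u  input=u q w $  — match u
step 5: stack=$ <N> q <N>  input=q w $  — expand <N> ::= epsilon
step 6: stack=$ <N> q  input=q w $  — match q
step 7: stack=$ <N>  input=w $  — expand <N> ::= w
step 8: stack=$ w  input=w $  — match w
Accept reached after 8 steps.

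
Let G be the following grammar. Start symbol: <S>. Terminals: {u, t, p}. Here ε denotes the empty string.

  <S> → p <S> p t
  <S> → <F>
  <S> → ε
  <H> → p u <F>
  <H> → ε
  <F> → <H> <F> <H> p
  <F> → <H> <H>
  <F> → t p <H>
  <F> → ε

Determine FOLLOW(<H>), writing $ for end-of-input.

FIRST(<H>) = {ε, p}
FIRST(<F>) = {ε, p, t}  (via <H> <F> <H> p, <H> <H>)
FIRST(<S>) = {ε, p, t}  (via <F>)
FOLLOW(<S>) includes $ since <S> is the start symbol.
FOLLOW(<S>): in <S>→p <S> p t, <S> is followed by p t with FIRST {p}. Thus FOLLOW(<S>) = {$, p}.
FOLLOW(<H>): in <F>→<H> <F> <H> p (occurrence 1), <H> is followed by <F> <H> p with FIRST {p, t}; in <F>→<H> <F> <H> p (occurrence 2), <H> is followed by p with FIRST {p}; in <F>→<H> <H> (occurrence 1), <H> is followed by <H> with FIRST {ε, p}; in <F>→<H> <H> (occurrence 1), the suffix after <H> is nullable, so FOLLOW(<H>) ⊇ FOLLOW(<F>) = {$, p, t}; in <F>→<H> <H> (occurrence 2), the suffix after <H> is empty, so FOLLOW(<H>) ⊇ FOLLOW(<F>) = {$, p, t}; in <F>→t p <H>, the suffix after <H> is empty, so FOLLOW(<H>) ⊇ FOLLOW(<F>) = {$, p, t}. Thus FOLLOW(<H>) = {$, p, t}.
FOLLOW(<F>): in <S>→<F>, the suffix after <F> is empty, so FOLLOW(<F>) ⊇ FOLLOW(<S>) = {$, p}; in <H>→p u <F>, the suffix after <F> is empty, so FOLLOW(<F>) ⊇ FOLLOW(<H>) = {$, p, t}; in <F>→<H> <F> <H> p, <F> is followed by <H> p with FIRST {p}. Thus FOLLOW(<F>) = {$, p, t}.

{$, p, t}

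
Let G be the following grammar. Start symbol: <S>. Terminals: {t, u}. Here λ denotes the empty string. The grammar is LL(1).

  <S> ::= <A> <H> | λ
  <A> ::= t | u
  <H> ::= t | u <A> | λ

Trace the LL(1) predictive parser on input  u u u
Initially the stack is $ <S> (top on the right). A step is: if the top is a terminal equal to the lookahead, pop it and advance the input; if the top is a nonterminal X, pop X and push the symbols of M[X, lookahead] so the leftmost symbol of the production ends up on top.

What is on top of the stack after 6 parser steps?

     Stack      Input    Action
  1  $ <S>      u u u $  expand <S> ::= <A> <H>
  2  $ <H> <A>  u u u $  expand <A> ::= u
  3  $ <H> u    u u u $  match u
  4  $ <H>      u u $    expand <H> ::= u <A>
  5  $ <A> u    u u $    match u
  6  $ <A>      u $      expand <A> ::= u
Stack after step 6: $ u (top = u).

u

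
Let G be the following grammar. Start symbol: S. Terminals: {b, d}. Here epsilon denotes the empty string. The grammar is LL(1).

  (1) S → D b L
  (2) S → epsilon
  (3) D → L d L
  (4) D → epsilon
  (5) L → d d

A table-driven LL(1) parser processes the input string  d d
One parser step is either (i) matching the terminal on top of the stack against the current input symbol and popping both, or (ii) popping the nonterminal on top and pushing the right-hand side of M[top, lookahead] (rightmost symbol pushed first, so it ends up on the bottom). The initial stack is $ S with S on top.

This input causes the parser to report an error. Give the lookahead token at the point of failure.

$

step 1: stack=$ S  input=d d $  — expand S → D b L
step 2: stack=$ L b D  input=d d $  — expand D → L d L
step 3: stack=$ L b L d L  input=d d $  — expand L → d d
step 4: stack=$ L b L d d d  input=d d $  — match d
step 5: stack=$ L b L d d  input=d $  — match d
step 6: stack=$ L b L d  input=$  — error: top is terminal d but lookahead is $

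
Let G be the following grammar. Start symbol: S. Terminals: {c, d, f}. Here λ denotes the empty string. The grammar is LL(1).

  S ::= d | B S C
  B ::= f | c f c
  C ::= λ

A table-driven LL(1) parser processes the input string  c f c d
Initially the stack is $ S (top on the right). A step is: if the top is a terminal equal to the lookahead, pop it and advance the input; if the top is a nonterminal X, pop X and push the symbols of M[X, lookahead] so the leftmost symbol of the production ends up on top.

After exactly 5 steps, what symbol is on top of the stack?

S

step 1: stack=$ S  input=c f c d $  — expand S ::= B S C
step 2: stack=$ C S B  input=c f c d $  — expand B ::= c f c
step 3: stack=$ C S c f c  input=c f c d $  — match c
step 4: stack=$ C S c f  input=f c d $  — match f
step 5: stack=$ C S c  input=c d $  — match c
Stack after step 5: $ C S (top = S).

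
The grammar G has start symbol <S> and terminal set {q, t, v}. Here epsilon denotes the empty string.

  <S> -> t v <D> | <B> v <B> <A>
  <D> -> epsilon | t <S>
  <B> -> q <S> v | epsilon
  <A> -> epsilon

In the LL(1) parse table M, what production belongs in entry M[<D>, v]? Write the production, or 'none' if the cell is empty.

FIRST(<D>) = {epsilon, t}
FIRST(<B>) = {epsilon, q}
FIRST(<A>) = {epsilon}
FIRST(<S>) = {q, t, v}  (via <B> v <B> <A>)
FOLLOW(<S>) includes $ since <S> is the start symbol.
FOLLOW(<S>): in <D>->t <S>, the suffix after <S> is empty, so FOLLOW(<S>) ⊇ FOLLOW(<D>) = {$, v}; in <B>->q <S> v, <S> is followed by v with FIRST {v}. Thus FOLLOW(<S>) = {$, v}.
FOLLOW(<D>): in <S>->t v <D>, the suffix after <D> is empty, so FOLLOW(<D>) ⊇ FOLLOW(<S>) = {$, v}. Thus FOLLOW(<D>) = {$, v}.
For <D> -> epsilon: FIRST(epsilon) = {epsilon}, so it goes in M[<D>, t] for t ∈ {}; since epsilon ∈ FIRST, also for every t ∈ FOLLOW(<D>) = {$, v}.
For <D> -> t <S>: FIRST(t <S>) = {t}, so it goes in M[<D>, t] for t ∈ {t}.

<D> -> epsilon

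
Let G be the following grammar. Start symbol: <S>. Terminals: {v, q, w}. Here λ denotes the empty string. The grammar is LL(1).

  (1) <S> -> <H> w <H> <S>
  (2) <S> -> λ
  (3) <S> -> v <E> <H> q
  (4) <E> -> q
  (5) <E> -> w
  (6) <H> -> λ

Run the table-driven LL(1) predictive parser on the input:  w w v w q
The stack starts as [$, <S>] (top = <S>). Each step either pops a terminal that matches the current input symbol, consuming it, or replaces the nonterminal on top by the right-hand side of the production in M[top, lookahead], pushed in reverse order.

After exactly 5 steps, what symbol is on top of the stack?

<H>

     Stack            Input        Action
  1  $ <S>            w w v w q $  expand <S> -> <H> w <H> <S>
  2  $ <S> <H> w <H>  w w v w q $  expand <H> -> λ
  3  $ <S> <H> w      w w v w q $  match w
  4  $ <S> <H>        w v w q $    expand <H> -> λ
  5  $ <S>            w v w q $    expand <S> -> <H> w <H> <S>
Stack after step 5: $ <S> <H> w <H> (top = <H>).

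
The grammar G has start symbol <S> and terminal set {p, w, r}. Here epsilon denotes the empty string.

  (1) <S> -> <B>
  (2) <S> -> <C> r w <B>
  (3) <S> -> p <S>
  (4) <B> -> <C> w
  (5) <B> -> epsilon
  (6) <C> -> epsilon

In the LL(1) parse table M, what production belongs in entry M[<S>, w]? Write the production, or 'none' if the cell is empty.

<S> -> <B>

FIRST(<C>) = {epsilon}
FIRST(<B>) = {epsilon, w}  (via <C> w)
FIRST(<S>) = {epsilon, p, r, w}  (via <B>, <C> r w <B>)
FOLLOW(<S>) includes $ since <S> is the start symbol.
FOLLOW(<S>): in <S>->p <S>, the suffix after <S> is empty (adds nothing new). Thus FOLLOW(<S>) = {$}.
For <S> -> <B>: FIRST(<B>) = {epsilon, w}, so it goes in M[<S>, t] for t ∈ {w}; since epsilon ∈ FIRST, also for every t ∈ FOLLOW(<S>) = {$}.
For <S> -> <C> r w <B>: FIRST(<C> r w <B>) = {r}, so it goes in M[<S>, t] for t ∈ {r}.
For <S> -> p <S>: FIRST(p <S>) = {p}, so it goes in M[<S>, t] for t ∈ {p}.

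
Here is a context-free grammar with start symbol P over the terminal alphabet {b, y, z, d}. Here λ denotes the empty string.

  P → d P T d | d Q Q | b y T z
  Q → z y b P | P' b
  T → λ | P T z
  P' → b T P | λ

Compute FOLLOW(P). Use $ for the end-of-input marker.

FIRST(P): from P→d P T d we get {d}; from P→d Q Q we get {d}; from P→b y T z we get {b}. So FIRST(P) = {b, d}.
FIRST(P'): from P'→b T P we get {b}; from P'→λ we get {λ}. So FIRST(P') = {λ, b}.
FIRST(Q): from Q→z y b P we get {z}; from Q→P' b we get {b}. So FIRST(Q) = {b, z}.
FIRST(T): from T→λ we get {λ}; from T→P T z we get {b, d}. So FIRST(T) = {λ, b, d}.
FOLLOW(P) includes $ since P is the start symbol.
FOLLOW(T): in P→d P T d, T is followed by d with FIRST {d}; in P→b y T z, T is followed by z with FIRST {z}; in T→P T z, T is followed by z with FIRST {z}; in P'→b T P, T is followed by P with FIRST {b, d}. Thus FOLLOW(T) = {b, d, z}.
FOLLOW(P'): in Q→P' b, P' is followed by b with FIRST {b}. Thus FOLLOW(P') = {b}.
FOLLOW(P): in P→d P T d, P is followed by T d with FIRST {b, d}; in Q→z y b P, the suffix after P is empty, so FOLLOW(P) ⊇ FOLLOW(Q) = {$, b, d, z}; in T→P T z, P is followed by T z with FIRST {b, d, z}; in P'→b T P, the suffix after P is empty, so FOLLOW(P) ⊇ FOLLOW(P') = {b}. Thus FOLLOW(P) = {$, b, d, z}.
FOLLOW(Q): in P→d Q Q (occurrence 1), Q is followed by Q with FIRST {b, z}; in P→d Q Q (occurrence 2), the suffix after Q is empty, so FOLLOW(Q) ⊇ FOLLOW(P) = {$, b, d, z}. Thus FOLLOW(Q) = {$, b, d, z}.

{$, b, d, z}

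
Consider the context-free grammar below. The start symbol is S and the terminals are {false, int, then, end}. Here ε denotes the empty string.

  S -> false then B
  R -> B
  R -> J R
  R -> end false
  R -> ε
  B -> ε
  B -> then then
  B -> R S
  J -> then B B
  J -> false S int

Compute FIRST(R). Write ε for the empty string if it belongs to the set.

FIRST(S): from S->false then B we get {false}. So FIRST(S) = {false}.
FIRST(J): from J->then B B we get {then}; from J->false S int we get {false}. So FIRST(J) = {false, then}.
FIRST(R): from R->B we get {ε, end, false, then}; from R->J R we get {false, then}; from R->end false we get {end}; from R->ε we get {ε}. So FIRST(R) = {ε, end, false, then}.
FIRST(B): from B->ε we get {ε}; from B->then then we get {then}; from B->R S we get {end, false, then}. So FIRST(B) = {ε, end, false, then}.

{ε, end, false, then}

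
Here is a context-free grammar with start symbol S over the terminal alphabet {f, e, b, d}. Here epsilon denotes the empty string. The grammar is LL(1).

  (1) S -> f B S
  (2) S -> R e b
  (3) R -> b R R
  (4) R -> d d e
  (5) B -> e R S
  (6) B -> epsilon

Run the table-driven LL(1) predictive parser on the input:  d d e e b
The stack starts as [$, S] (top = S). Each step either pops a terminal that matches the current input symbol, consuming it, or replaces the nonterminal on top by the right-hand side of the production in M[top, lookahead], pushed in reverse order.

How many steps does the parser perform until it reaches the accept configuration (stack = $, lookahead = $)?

7

     Stack        Input        Action
  1  $ S          d d e e b $  expand S -> R e b
  2  $ b e R      d d e e b $  expand R -> d d e
  3  $ b e e d d  d d e e b $  match d
  4  $ b e e d    d e e b $    match d
  5  $ b e e      e e b $      match e
  6  $ b e        e b $        match e
  7  $ b          b $          match b
Accept reached after 7 steps.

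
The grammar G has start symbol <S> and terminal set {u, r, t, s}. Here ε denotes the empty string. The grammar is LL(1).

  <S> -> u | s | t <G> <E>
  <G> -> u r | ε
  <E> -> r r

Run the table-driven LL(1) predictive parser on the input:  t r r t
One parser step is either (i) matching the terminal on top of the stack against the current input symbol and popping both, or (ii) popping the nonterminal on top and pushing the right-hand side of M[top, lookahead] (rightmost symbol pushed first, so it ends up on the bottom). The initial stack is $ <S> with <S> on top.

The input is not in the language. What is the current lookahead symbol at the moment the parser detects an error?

t

     Stack        Input      Action
  1  $ <S>        t r r t $  expand <S> -> t <G> <E>
  2  $ <E> <G> t  t r r t $  match t
  3  $ <E> <G>    r r t $    expand <G> -> ε
  4  $ <E>        r r t $    expand <E> -> r r
  5  $ r r        r r t $    match r
  6  $ r          r t $      match r
  7  $            t $        error: stack empty but input remains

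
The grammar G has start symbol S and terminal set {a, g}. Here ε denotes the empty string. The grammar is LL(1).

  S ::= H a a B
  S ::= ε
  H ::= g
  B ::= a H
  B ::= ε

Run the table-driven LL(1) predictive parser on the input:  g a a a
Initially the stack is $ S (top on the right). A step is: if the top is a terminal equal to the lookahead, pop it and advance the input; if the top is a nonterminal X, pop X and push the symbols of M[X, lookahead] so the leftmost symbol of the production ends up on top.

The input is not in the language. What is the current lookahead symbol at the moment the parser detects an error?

$

     Stack      Input      Action
  1  $ S        g a a a $  expand S ::= H a a B
  2  $ B a a H  g a a a $  expand H ::= g
  3  $ B a a g  g a a a $  match g
  4  $ B a a    a a a $    match a
  5  $ B a      a a $      match a
  6  $ B        a $        expand B ::= a H
  7  $ H a      a $        match a
  8  $ H        $          error: M[H, $] is empty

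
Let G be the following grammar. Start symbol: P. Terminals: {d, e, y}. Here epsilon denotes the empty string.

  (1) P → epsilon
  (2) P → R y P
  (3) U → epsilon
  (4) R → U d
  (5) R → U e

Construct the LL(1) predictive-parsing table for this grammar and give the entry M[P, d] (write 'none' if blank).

FIRST(U) = {epsilon}
FIRST(R) = {d, e}  (via U d, U e)
FIRST(P) = {epsilon, d, e}  (via R y P)
FOLLOW(P) includes $ since P is the start symbol.
FOLLOW(P): in P→R y P, the suffix after P is empty (adds nothing new). Thus FOLLOW(P) = {$}.
For P → epsilon: FIRST(epsilon) = {epsilon}, so it goes in M[P, t] for t ∈ {}; since epsilon ∈ FIRST, also for every t ∈ FOLLOW(P) = {$}.
For P → R y P: FIRST(R y P) = {d, e}, so it goes in M[P, t] for t ∈ {d, e}.

P → R y P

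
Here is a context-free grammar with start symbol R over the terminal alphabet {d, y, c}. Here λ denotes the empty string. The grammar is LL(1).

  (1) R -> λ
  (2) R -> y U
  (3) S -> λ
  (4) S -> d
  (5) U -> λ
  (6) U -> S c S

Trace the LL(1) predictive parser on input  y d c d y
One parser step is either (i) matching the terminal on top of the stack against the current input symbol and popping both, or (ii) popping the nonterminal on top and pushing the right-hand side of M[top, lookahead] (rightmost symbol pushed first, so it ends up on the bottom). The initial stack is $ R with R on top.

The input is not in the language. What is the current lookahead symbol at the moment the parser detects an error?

     Stack    Input        Action
  1  $ R      y d c d y $  expand R -> y U
  2  $ U y    y d c d y $  match y
  3  $ U      d c d y $    expand U -> S c S
  4  $ S c S  d c d y $    expand S -> d
  5  $ S c d  d c d y $    match d
  6  $ S c    c d y $      match c
  7  $ S      d y $        expand S -> d
  8  $ d      d y $        match d
  9  $        y $          error: stack empty but input remains

y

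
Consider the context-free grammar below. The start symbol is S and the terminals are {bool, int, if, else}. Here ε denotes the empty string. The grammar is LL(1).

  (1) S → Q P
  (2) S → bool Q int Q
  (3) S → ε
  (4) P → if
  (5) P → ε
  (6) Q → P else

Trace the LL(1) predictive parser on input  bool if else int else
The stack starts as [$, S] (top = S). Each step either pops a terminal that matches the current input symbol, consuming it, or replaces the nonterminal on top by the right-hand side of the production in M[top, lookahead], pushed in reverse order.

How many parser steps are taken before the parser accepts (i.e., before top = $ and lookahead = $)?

step 1: stack=$ S  input=bool if else int else $  — expand S → bool Q int Q
step 2: stack=$ Q int Q bool  input=bool if else int else $  — match bool
step 3: stack=$ Q int Q  input=if else int else $  — expand Q → P else
step 4: stack=$ Q int else P  input=if else int else $  — expand P → if
step 5: stack=$ Q int else if  input=if else int else $  — match if
step 6: stack=$ Q int else  input=else int else $  — match else
step 7: stack=$ Q int  input=int else $  — match int
step 8: stack=$ Q  input=else $  — expand Q → P else
step 9: stack=$ else P  input=else $  — expand P → ε
step 10: stack=$ else  input=else $  — match else
Accept reached after 10 steps.

10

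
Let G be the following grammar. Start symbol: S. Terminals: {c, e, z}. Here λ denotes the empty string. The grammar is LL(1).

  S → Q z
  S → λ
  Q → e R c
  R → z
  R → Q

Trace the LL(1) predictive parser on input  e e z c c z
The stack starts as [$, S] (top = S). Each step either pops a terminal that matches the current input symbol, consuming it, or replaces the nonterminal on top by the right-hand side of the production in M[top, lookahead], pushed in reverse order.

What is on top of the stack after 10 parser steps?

      Stack        Input          Action
   1  $ S          e e z c c z $  expand S → Q z
   2  $ z Q        e e z c c z $  expand Q → e R c
   3  $ z c R e    e e z c c z $  match e
   4  $ z c R      e z c c z $    expand R → Q
   5  $ z c Q      e z c c z $    expand Q → e R c
   6  $ z c c R e  e z c c z $    match e
   7  $ z c c R    z c c z $      expand R → z
   8  $ z c c z    z c c z $      match z
   9  $ z c c      c c z $        match c
  10  $ z c        c z $          match c
Stack after step 10: $ z (top = z).

z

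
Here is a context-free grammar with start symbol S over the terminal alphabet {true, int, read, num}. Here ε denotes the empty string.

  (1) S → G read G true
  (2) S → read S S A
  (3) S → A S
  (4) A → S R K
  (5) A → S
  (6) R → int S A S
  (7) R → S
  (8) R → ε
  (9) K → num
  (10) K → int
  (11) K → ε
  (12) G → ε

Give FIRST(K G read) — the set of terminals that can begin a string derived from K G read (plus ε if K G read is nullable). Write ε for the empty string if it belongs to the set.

{int, num, read}

FIRST(K): from K→num we get {num}; from K→int we get {int}; from K→ε we get {ε}. So FIRST(K) = {ε, int, num}.
FIRST(G): from G→ε we get {ε}. So FIRST(G) = {ε}.
FIRST(S): from S→G read G true we get {read}; from S→read S S A we get {read}; from S→A S we get {read}. So FIRST(S) = {read}.
FIRST(A): from A→S R K we get {read}; from A→S we get {read}. So FIRST(A) = {read}.
FIRST(R): from R→int S A S we get {int}; from R→S we get {read}; from R→ε we get {ε}. So FIRST(R) = {ε, int, read}.
FIRST(K G read): take FIRST of each symbol in turn, carrying on past any symbol whose FIRST contains ε; result {int, num, read}.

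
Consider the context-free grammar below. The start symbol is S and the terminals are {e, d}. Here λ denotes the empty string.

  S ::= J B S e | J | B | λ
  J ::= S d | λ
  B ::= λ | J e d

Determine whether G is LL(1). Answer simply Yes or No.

FIRST(S) = {λ, d, e}
FIRST(J) = {λ, d, e}
FIRST(B) = {λ, d, e}
FOLLOW(S) = {$, d, e}
FOLLOW(J) = {$, d, e}
FOLLOW(B) = {$, d, e}
Cell M[B, d] receives both B ::= λ and B ::= J e d — the grammar is not LL(1).

No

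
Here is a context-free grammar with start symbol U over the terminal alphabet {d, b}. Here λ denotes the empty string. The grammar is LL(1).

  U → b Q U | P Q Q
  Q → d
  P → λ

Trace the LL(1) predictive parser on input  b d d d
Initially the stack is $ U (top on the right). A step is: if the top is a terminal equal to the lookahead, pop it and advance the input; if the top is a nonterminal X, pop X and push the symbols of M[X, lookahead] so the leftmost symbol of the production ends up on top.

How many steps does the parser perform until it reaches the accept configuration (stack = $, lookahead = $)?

10

step 1: stack=$ U  input=b d d d $  — expand U → b Q U
step 2: stack=$ U Q b  input=b d d d $  — match b
step 3: stack=$ U Q  input=d d d $  — expand Q → d
step 4: stack=$ U d  input=d d d $  — match d
step 5: stack=$ U  input=d d $  — expand U → P Q Q
step 6: stack=$ Q Q P  input=d d $  — expand P → λ
step 7: stack=$ Q Q  input=d d $  — expand Q → d
step 8: stack=$ Q d  input=d d $  — match d
step 9: stack=$ Q  input=d $  — expand Q → d
step 10: stack=$ d  input=d $  — match d
Accept reached after 10 steps.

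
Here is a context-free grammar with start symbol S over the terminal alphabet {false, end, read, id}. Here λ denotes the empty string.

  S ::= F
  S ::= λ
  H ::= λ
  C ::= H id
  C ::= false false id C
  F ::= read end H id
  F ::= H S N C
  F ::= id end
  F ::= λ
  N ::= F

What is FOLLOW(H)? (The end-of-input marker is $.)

{false, id, read}

FIRST(H) = {λ}
FIRST(C) = {false, id}  (via H id)
FIRST(S) = {λ, false, id, read}  (via F)
FIRST(F) = {λ, false, id, read}  (via H S N C)
FIRST(N) = {λ, false, id, read}  (via F)
FOLLOW(S) includes $ since S is the start symbol.
FOLLOW(S): in F::=H S N C, S is followed by N C with FIRST {false, id, read}. Thus FOLLOW(S) = {$, false, id, read}.
FOLLOW(H): in C::=H id, H is followed by id with FIRST {id}; in F::=read end H id, H is followed by id with FIRST {id}; in F::=H S N C, H is followed by S N C with FIRST {false, id, read}. Thus FOLLOW(H) = {false, id, read}.
FOLLOW(N): in F::=H S N C, N is followed by C with FIRST {false, id}. Thus FOLLOW(N) = {false, id}.
FOLLOW(F): in S::=F, the suffix after F is empty, so FOLLOW(F) ⊇ FOLLOW(S) = {$, false, id, read}; in N::=F, the suffix after F is empty, so FOLLOW(F) ⊇ FOLLOW(N) = {false, id}. Thus FOLLOW(F) = {$, false, id, read}.
FOLLOW(C): in C::=false false id C, the suffix after C is empty (adds nothing new); in F::=H S N C, the suffix after C is empty, so FOLLOW(C) ⊇ FOLLOW(F) = {$, false, id, read}. Thus FOLLOW(C) = {$, false, id, read}.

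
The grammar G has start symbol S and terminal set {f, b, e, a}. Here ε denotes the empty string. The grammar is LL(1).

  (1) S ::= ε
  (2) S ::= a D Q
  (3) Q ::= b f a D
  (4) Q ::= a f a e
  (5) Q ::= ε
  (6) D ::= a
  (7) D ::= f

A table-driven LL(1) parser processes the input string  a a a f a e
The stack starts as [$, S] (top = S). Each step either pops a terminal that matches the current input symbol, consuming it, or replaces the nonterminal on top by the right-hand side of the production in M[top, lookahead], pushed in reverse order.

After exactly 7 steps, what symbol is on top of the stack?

a

     Stack      Input          Action
  1  $ S        a a a f a e $  expand S ::= a D Q
  2  $ Q D a    a a a f a e $  match a
  3  $ Q D      a a f a e $    expand D ::= a
  4  $ Q a      a a f a e $    match a
  5  $ Q        a f a e $      expand Q ::= a f a e
  6  $ e a f a  a f a e $      match a
  7  $ e a f    f a e $        match f
Stack after step 7: $ e a (top = a).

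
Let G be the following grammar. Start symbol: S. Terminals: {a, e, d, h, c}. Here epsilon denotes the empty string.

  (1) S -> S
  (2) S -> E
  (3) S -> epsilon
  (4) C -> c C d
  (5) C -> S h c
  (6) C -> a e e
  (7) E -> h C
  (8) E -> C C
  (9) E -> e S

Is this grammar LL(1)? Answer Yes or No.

No

FIRST(S) = {epsilon, a, c, e, h}
FIRST(C) = {a, c, e, h}
FIRST(E) = {a, c, e, h}
FOLLOW(S) = {$, h}
FOLLOW(C) = {$, a, c, d, e, h}
FOLLOW(E) = {$, h}
Cell M[C, a] receives both C -> S h c and C -> a e e — the grammar is not LL(1).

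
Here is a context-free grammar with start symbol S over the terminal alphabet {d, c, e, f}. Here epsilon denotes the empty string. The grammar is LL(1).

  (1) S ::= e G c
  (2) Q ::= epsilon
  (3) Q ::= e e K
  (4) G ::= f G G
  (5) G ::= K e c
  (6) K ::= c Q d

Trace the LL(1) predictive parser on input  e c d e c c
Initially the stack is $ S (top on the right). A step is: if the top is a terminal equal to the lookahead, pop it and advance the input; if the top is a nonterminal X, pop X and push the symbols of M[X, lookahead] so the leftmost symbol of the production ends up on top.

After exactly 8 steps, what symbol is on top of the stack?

     Stack          Input          Action
  1  $ S            e c d e c c $  expand S ::= e G c
  2  $ c G e        e c d e c c $  match e
  3  $ c G          c d e c c $    expand G ::= K e c
  4  $ c c e K      c d e c c $    expand K ::= c Q d
  5  $ c c e d Q c  c d e c c $    match c
  6  $ c c e d Q    d e c c $      expand Q ::= epsilon
  7  $ c c e d      d e c c $      match d
  8  $ c c e        e c c $        match e
Stack after step 8: $ c c (top = c).

c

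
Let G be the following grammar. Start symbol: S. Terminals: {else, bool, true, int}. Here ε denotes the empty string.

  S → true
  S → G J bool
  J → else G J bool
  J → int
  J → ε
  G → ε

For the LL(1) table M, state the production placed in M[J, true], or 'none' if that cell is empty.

FIRST(J) = {ε, else, int}
FIRST(G) = {ε}
FIRST(S) = {bool, else, int, true}  (via G J bool)
FOLLOW(S) includes $ since S is the start symbol.
FOLLOW(J): in S→G J bool, J is followed by bool with FIRST {bool}; in J→else G J bool, J is followed by bool with FIRST {bool}. Thus FOLLOW(J) = {bool}.
For J → else G J bool: FIRST(else G J bool) = {else}, so it goes in M[J, t] for t ∈ {else}.
For J → int: FIRST(int) = {int}, so it goes in M[J, t] for t ∈ {int}.
For J → ε: FIRST(ε) = {ε}, so it goes in M[J, t] for t ∈ {}; since ε ∈ FIRST, also for every t ∈ FOLLOW(J) = {bool}.
None of these place a production in M[J, true].

none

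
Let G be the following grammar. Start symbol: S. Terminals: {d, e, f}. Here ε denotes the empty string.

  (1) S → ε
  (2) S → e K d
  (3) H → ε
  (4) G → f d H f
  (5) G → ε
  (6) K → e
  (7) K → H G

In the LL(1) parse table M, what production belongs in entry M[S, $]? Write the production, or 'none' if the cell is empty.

S → ε

FIRST(S): from S→ε we get {ε}; from S→e K d we get {e}. So FIRST(S) = {ε, e}.
FIRST(H): from H→ε we get {ε}. So FIRST(H) = {ε}.
FIRST(G): from G→f d H f we get {f}; from G→ε we get {ε}. So FIRST(G) = {ε, f}.
FIRST(K): from K→e we get {e}; from K→H G we get {ε, f}. So FIRST(K) = {ε, e, f}.
FOLLOW(S) includes $ since S is the start symbol.
FOLLOW(S): S appears on no right-hand side. Thus FOLLOW(S) = {$}.
For S → ε: FIRST(ε) = {ε}, so it goes in M[S, t] for t ∈ {}; since ε ∈ FIRST, also for every t ∈ FOLLOW(S) = {$}.
For S → e K d: FIRST(e K d) = {e}, so it goes in M[S, t] for t ∈ {e}.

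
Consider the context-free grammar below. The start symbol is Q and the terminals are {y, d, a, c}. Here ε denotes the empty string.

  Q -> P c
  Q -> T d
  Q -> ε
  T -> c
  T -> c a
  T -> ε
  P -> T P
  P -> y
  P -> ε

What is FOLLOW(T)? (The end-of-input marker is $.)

{c, d, y}

FIRST(T) = {ε, c}
FIRST(P) = {ε, c, y}  (via T P)
FIRST(Q) = {ε, c, d, y}  (via P c, T d)
FOLLOW(Q) includes $ since Q is the start symbol.
FOLLOW(Q): Q appears on no right-hand side. Thus FOLLOW(Q) = {$}.
FOLLOW(P): in Q->P c, P is followed by c with FIRST {c}; in P->T P, the suffix after P is empty (adds nothing new). Thus FOLLOW(P) = {c}.
FOLLOW(T): in Q->T d, T is followed by d with FIRST {d}; in P->T P, T is followed by P with FIRST {ε, c, y}; in P->T P, the suffix after T is nullable, so FOLLOW(T) ⊇ FOLLOW(P) = {c}. Thus FOLLOW(T) = {c, d, y}.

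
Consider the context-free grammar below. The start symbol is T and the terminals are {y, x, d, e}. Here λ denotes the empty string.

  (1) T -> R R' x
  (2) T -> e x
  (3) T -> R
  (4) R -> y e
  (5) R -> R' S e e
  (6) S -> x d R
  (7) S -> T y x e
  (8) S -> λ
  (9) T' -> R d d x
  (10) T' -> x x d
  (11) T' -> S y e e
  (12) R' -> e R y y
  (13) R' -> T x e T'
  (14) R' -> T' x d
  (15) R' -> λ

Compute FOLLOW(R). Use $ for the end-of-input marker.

{$, d, e, x, y}

FIRST(T): from T->R R' x we get {e, x, y}; from T->e x we get {e}; from T->R we get {e, x, y}. So FIRST(T) = {e, x, y}.
FIRST(S): from S->x d R we get {x}; from S->T y x e we get {e, x, y}; from S->λ we get {λ}. So FIRST(S) = {λ, e, x, y}.
FIRST(R): from R->y e we get {y}; from R->R' S e e we get {e, x, y}. So FIRST(R) = {e, x, y}.
FIRST(T'): from T'->R d d x we get {e, x, y}; from T'->x x d we get {x}; from T'->S y e e we get {e, x, y}. So FIRST(T') = {e, x, y}.
FIRST(R'): from R'->e R y y we get {e}; from R'->T x e T' we get {e, x, y}; from R'->T' x d we get {e, x, y}; from R'->λ we get {λ}. So FIRST(R') = {λ, e, x, y}.
FOLLOW(T) includes $ since T is the start symbol.
FOLLOW(T): in S->T y x e, T is followed by y x e with FIRST {y}; in R'->T x e T', T is followed by x e T' with FIRST {x}. Thus FOLLOW(T) = {$, x, y}.
FOLLOW(S): in R->R' S e e, S is followed by e e with FIRST {e}; in T'->S y e e, S is followed by y e e with FIRST {y}. Thus FOLLOW(S) = {e, y}.
FOLLOW(R): in T->R R' x, R is followed by R' x with FIRST {e, x, y}; in T->R, the suffix after R is empty, so FOLLOW(R) ⊇ FOLLOW(T) = {$, x, y}; in S->x d R, the suffix after R is empty, so FOLLOW(R) ⊇ FOLLOW(S) = {e, y}; in T'->R d d x, R is followed by d d x with FIRST {d}; in R'->e R y y, R is followed by y y with FIRST {y}. Thus FOLLOW(R) = {$, d, e, x, y}.
FOLLOW(R'): in T->R R' x, R' is followed by x with FIRST {x}; in R->R' S e e, R' is followed by S e e with FIRST {e, x, y}. Thus FOLLOW(R') = {e, x, y}.
FOLLOW(T'): in R'->T x e T', the suffix after T' is empty, so FOLLOW(T') ⊇ FOLLOW(R') = {e, x, y}; in R'->T' x d, T' is followed by x d with FIRST {x}. Thus FOLLOW(T') = {e, x, y}.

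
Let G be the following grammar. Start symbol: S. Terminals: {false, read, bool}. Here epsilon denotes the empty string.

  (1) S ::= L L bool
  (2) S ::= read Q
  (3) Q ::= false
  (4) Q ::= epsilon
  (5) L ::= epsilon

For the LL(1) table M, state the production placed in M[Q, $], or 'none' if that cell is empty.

Q ::= epsilon

FIRST(Q): from Q::=false we get {false}; from Q::=epsilon we get {epsilon}. So FIRST(Q) = {epsilon, false}.
FIRST(L): from L::=epsilon we get {epsilon}. So FIRST(L) = {epsilon}.
FIRST(S): from S::=L L bool we get {bool}; from S::=read Q we get {read}. So FIRST(S) = {bool, read}.
FOLLOW(S) includes $ since S is the start symbol.
FOLLOW(S): S appears on no right-hand side. Thus FOLLOW(S) = {$}.
FOLLOW(Q): in S::=read Q, the suffix after Q is empty, so FOLLOW(Q) ⊇ FOLLOW(S) = {$}. Thus FOLLOW(Q) = {$}.
For Q ::= false: FIRST(false) = {false}, so it goes in M[Q, t] for t ∈ {false}.
For Q ::= epsilon: FIRST(epsilon) = {epsilon}, so it goes in M[Q, t] for t ∈ {}; since epsilon ∈ FIRST, also for every t ∈ FOLLOW(Q) = {$}.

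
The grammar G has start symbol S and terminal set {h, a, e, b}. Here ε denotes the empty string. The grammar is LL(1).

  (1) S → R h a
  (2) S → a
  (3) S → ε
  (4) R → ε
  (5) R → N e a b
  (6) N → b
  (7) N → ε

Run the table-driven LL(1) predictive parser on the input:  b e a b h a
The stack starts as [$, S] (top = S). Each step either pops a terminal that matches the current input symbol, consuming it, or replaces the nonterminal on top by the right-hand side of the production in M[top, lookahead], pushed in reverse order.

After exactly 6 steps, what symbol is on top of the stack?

step 1: stack=$ S  input=b e a b h a $  — expand S → R h a
step 2: stack=$ a h R  input=b e a b h a $  — expand R → N e a b
step 3: stack=$ a h b a e N  input=b e a b h a $  — expand N → b
step 4: stack=$ a h b a e b  input=b e a b h a $  — match b
step 5: stack=$ a h b a e  input=e a b h a $  — match e
step 6: stack=$ a h b a  input=a b h a $  — match a
Stack after step 6: $ a h b (top = b).

b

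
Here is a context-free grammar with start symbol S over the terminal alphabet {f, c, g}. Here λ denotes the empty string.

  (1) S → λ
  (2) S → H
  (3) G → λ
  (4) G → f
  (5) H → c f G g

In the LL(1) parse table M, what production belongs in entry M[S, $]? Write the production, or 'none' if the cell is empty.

S → λ

FIRST(G): from G→λ we get {λ}; from G→f we get {f}. So FIRST(G) = {λ, f}.
FIRST(H): from H→c f G g we get {c}. So FIRST(H) = {c}.
FIRST(S): from S→λ we get {λ}; from S→H we get {c}. So FIRST(S) = {λ, c}.
FOLLOW(S) includes $ since S is the start symbol.
FOLLOW(S): S appears on no right-hand side. Thus FOLLOW(S) = {$}.
For S → λ: FIRST(λ) = {λ}, so it goes in M[S, t] for t ∈ {}; since λ ∈ FIRST, also for every t ∈ FOLLOW(S) = {$}.
For S → H: FIRST(H) = {c}, so it goes in M[S, t] for t ∈ {c}.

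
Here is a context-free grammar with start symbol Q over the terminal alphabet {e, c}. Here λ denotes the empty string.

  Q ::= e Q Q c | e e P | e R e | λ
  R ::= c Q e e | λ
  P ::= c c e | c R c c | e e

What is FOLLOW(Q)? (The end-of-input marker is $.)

{$, c, e}

FIRST(Q) = {λ, e}
FIRST(R) = {λ, c}
FIRST(P) = {c, e}
FOLLOW(Q) includes $ since Q is the start symbol.
FOLLOW(Q): in Q::=e Q Q c (occurrence 1), Q is followed by Q c with FIRST {c, e}; in Q::=e Q Q c (occurrence 2), Q is followed by c with FIRST {c}; in R::=c Q e e, Q is followed by e e with FIRST {e}. Thus FOLLOW(Q) = {$, c, e}.
FOLLOW(R): in Q::=e R e, R is followed by e with FIRST {e}; in P::=c R c c, R is followed by c c with FIRST {c}. Thus FOLLOW(R) = {c, e}.
FOLLOW(P): in Q::=e e P, the suffix after P is empty, so FOLLOW(P) ⊇ FOLLOW(Q) = {$, c, e}. Thus FOLLOW(P) = {$, c, e}.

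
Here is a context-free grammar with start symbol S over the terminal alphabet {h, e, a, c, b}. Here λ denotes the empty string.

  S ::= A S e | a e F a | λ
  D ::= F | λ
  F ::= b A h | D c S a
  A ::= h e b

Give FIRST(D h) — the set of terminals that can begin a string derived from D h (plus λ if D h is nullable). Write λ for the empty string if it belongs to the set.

FIRST(A): from A::=h e b we get {h}. So FIRST(A) = {h}.
FIRST(S): from S::=A S e we get {h}; from S::=a e F a we get {a}; from S::=λ we get {λ}. So FIRST(S) = {λ, a, h}.
FIRST(D): from D::=F we get {b, c}; from D::=λ we get {λ}. So FIRST(D) = {λ, b, c}.
FIRST(F): from F::=b A h we get {b}; from F::=D c S a we get {b, c}. So FIRST(F) = {b, c}.
FIRST(D h): take FIRST of each symbol in turn, carrying on past any symbol whose FIRST contains λ; result {b, c, h}.

{b, c, h}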